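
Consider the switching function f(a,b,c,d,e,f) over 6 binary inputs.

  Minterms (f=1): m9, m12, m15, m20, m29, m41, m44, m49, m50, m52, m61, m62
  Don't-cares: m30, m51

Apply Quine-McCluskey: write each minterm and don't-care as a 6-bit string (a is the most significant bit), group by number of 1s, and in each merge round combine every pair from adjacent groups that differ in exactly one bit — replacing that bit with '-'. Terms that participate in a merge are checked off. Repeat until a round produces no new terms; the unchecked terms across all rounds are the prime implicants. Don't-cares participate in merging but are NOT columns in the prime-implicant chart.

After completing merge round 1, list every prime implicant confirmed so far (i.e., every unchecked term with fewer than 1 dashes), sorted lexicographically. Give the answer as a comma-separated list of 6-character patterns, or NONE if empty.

001111

size-2^0 implicants → 001001(✓)  001100(✓)  001111  010100(✓)  011101(✓)  011110(✓)  101001(✓)  101100(✓)  110001(✓)  110010(✓)  110011(✓)  110100(✓)  111101(✓)  111110(✓)
size-2^1 implicants → -01001  -01100  -10100  -11101  -11110  1100-1  11001-
Unchecked terms (primes): -01001, -01100, -10100, -11101, -11110, 001111, 1100-1, 11001-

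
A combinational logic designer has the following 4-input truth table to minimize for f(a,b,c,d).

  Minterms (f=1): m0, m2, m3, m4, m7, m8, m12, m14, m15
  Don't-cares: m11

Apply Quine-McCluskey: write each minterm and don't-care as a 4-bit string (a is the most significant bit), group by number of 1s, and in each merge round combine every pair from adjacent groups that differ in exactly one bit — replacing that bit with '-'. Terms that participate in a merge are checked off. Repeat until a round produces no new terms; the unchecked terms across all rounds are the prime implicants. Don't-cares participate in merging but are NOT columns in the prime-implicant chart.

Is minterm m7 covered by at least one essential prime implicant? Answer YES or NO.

YES

size-2^0 implicants → 0000(✓)  0010(✓)  0011(✓)  0100(✓)  0111(✓)  1000(✓)  1011(✓)  1100(✓)  1110(✓)  1111(✓)
size-2^1 implicants → -000(✓)  -011(✓)  -100(✓)  -111(✓)  0-00(✓)  0-11(✓)  00-0  001-  1-00(✓)  1-11(✓)  11-0  111-
size-2^2 implicants → --00  --11
Unchecked terms (primes): --00, --11, 00-0, 001-, 11-0, 111-
Minterm coverage:
  m0 ⊆ --00,00-0
  m2 ⊆ 00-0,001-
  m3 ⊆ --11,001-
  m4 ⊆ --00 [E]
  m7 ⊆ --11 [E]
  m8 ⊆ --00 [E]
  m12 ⊆ --00,11-0
  m14 ⊆ 11-0,111-
  m15 ⊆ --11,111-
E = {--00, --11}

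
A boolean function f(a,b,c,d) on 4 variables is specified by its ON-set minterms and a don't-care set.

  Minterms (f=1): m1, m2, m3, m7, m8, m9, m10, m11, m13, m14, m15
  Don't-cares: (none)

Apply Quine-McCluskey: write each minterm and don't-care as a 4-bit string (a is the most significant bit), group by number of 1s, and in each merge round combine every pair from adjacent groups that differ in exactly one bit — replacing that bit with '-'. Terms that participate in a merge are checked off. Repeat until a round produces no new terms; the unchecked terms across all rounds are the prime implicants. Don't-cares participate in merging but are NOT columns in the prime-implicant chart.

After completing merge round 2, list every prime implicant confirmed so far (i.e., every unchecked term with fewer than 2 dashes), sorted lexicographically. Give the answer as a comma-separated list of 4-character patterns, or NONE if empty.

NONE

[col 0] 0001*, 0010*, 0011*, 0111*, 1000*, 1001*, 1010*, 1011*, 1101*, 1110*, 1111*
[col 1] -001*, -010*, -011*, -111*, 0-11*, 00-1*, 001-*, 1-01*, 1-10*, 1-11*, 10-0*, 10-1*, 100-*, 101-*, 11-1*, 111-*
[col 2] --11, -0-1, -01-, 1--1, 1-1-, 10--
Prime implicants: --11, -0-1, -01-, 1--1, 1-1-, 10--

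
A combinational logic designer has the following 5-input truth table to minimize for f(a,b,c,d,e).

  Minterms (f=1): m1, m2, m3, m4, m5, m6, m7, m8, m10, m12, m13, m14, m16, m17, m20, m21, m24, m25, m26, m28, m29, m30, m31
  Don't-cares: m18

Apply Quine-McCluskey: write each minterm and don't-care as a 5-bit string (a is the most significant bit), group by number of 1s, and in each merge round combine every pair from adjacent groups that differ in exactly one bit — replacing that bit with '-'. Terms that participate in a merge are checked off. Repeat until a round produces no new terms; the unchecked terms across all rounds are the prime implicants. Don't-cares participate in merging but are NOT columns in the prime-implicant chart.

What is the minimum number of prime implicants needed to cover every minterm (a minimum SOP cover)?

size-2^0 implicants → 00001(✓)  00010(✓)  00011(✓)  00100(✓)  00101(✓)  00110(✓)  00111(✓)  01000(✓)  01010(✓)  01100(✓)  01101(✓)  01110(✓)  10000(✓)  10001(✓)  10010(✓)  10100(✓)  10101(✓)  11000(✓)  11001(✓)  11010(✓)  11100(✓)  11101(✓)  11110(✓)  11111(✓)
size-2^1 implicants → -0001(✓)  -0010(✓)  -0100(✓)  -0101(✓)  -1000(✓)  -1010(✓)  -1100(✓)  -1101(✓)  -1110(✓)  0-010(✓)  0-100(✓)  0-101(✓)  0-110(✓)  00-01(✓)  00-10(✓)  00-11(✓)  000-1(✓)  0001-(✓)  001-0(✓)  001-1(✓)  0010-(✓)  0011-(✓)  01-00(✓)  01-10(✓)  010-0(✓)  011-0(✓)  0110-(✓)  1-000(✓)  1-001(✓)  1-010(✓)  1-100(✓)  1-101(✓)  10-00(✓)  10-01(✓)  100-0(✓)  1000-(✓)  1010-(✓)  11-00(✓)  11-01(✓)  11-10(✓)  110-0(✓)  1100-(✓)  111-0(✓)  111-1(✓)  1110-(✓)  1111-(✓)
size-2^2 implicants → --010  --100(✓)  --101(✓)  -0-01  -010-(✓)  -1-00(✓)  -1-10(✓)  -10-0(✓)  -11-0(✓)  -110-(✓)  0--10  0-1-0  0-10-(✓)  00--1  00-1-  001--  01--0(✓)  1--00(✓)  1--01(✓)  1-0-0  1-00-(✓)  1-10-(✓)  10-0-(✓)  11--0(✓)  11-0-(✓)  111--
size-2^3 implicants → --10-  -1--0  1--0-
Unchecked terms (primes): --010, --10-, -0-01, -1--0, 0--10, 0-1-0, 00--1, 00-1-, 001--, 1--0-, 1-0-0, 111--
Minterm coverage:
  m1 ⊆ -0-01,00--1
  m2 ⊆ --010,0--10,00-1-
  m3 ⊆ 00--1,00-1-
  m4 ⊆ --10-,0-1-0,001--
  m5 ⊆ --10-,-0-01,00--1,001--
  m6 ⊆ 0--10,0-1-0,00-1-,001--
  m7 ⊆ 00--1,00-1-,001--
  m8 ⊆ -1--0 [E]
  m10 ⊆ --010,-1--0,0--10
  m12 ⊆ --10-,-1--0,0-1-0
  m13 ⊆ --10- [E]
  m14 ⊆ -1--0,0--10,0-1-0
  m16 ⊆ 1--0-,1-0-0
  m17 ⊆ -0-01,1--0-
  m20 ⊆ --10-,1--0-
  m21 ⊆ --10-,-0-01,1--0-
  m24 ⊆ -1--0,1--0-,1-0-0
  m25 ⊆ 1--0- [E]
  m26 ⊆ --010,-1--0,1-0-0
  m28 ⊆ --10-,-1--0,1--0-,111--
  m29 ⊆ --10-,1--0-,111--
  m30 ⊆ -1--0,111--
  m31 ⊆ 111-- [E]
E = {--10-, -1--0, 1--0-, 111--}
Petrick residual → -0-01, 00-1-
Cover = cd' + b'd'e + be' + a'b'd + ad' + abc  |cover|=6

6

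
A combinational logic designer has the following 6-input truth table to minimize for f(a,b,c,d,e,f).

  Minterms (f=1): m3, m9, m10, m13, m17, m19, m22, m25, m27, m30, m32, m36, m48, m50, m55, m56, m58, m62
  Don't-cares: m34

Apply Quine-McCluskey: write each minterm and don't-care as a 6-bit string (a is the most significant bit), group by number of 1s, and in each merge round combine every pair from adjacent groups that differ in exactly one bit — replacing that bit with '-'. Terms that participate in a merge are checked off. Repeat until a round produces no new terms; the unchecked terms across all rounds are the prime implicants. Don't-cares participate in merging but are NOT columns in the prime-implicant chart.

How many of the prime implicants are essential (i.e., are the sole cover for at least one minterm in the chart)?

8

size-2^0 implicants → 000011(✓)  001001(✓)  001010  001101(✓)  010001(✓)  010011(✓)  010110(✓)  011001(✓)  011011(✓)  011110(✓)  100000(✓)  100010(✓)  100100(✓)  110000(✓)  110010(✓)  110111  111000(✓)  111010(✓)  111110(✓)
size-2^1 implicants → -11110  0-0011  0-1001  001-01  01-001(✓)  01-011(✓)  01-110  0100-1(✓)  0110-1(✓)  1-0000(✓)  1-0010(✓)  100-00  1000-0(✓)  11-000(✓)  11-010(✓)  1100-0(✓)  111-10  1110-0(✓)
size-2^2 implicants → 01-0-1  1-00-0  11-0-0
Unchecked terms (primes): -11110, 0-0011, 0-1001, 001-01, 001010, 01-0-1, 01-110, 1-00-0, 100-00, 11-0-0, 110111, 111-10
Minterm coverage:
  m3 ⊆ 0-0011 [E]
  m9 ⊆ 0-1001,001-01
  m10 ⊆ 001010 [E]
  m13 ⊆ 001-01 [E]
  m17 ⊆ 01-0-1 [E]
  m19 ⊆ 0-0011,01-0-1
  m22 ⊆ 01-110 [E]
  m25 ⊆ 0-1001,01-0-1
  m27 ⊆ 01-0-1 [E]
  m30 ⊆ -11110,01-110
  m32 ⊆ 1-00-0,100-00
  m36 ⊆ 100-00 [E]
  m48 ⊆ 1-00-0,11-0-0
  m50 ⊆ 1-00-0,11-0-0
  m55 ⊆ 110111 [E]
  m56 ⊆ 11-0-0 [E]
  m58 ⊆ 11-0-0,111-10
  m62 ⊆ -11110,111-10
E = {0-0011, 001-01, 001010, 01-0-1, 01-110, 100-00, 11-0-0, 110111}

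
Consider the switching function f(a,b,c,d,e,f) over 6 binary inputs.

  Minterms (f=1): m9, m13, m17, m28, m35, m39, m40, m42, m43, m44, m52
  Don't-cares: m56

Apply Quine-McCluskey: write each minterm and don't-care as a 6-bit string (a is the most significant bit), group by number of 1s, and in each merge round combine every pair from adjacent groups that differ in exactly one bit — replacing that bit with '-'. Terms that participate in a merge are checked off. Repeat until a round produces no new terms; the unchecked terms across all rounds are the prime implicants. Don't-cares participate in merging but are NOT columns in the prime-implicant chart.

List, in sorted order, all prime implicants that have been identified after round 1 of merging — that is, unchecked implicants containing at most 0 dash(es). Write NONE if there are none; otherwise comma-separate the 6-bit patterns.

010001, 011100, 110100

[col 0] 001001*, 001101*, 010001, 011100, 100011*, 100111*, 101000*, 101010*, 101011*, 101100*, 110100, 111000*
[col 1] 001-01, 1-1000, 10-011, 100-11, 101-00, 1010-0, 10101-
Prime implicants: 001-01, 010001, 011100, 1-1000, 10-011, 100-11, 101-00, 1010-0, 10101-, 110100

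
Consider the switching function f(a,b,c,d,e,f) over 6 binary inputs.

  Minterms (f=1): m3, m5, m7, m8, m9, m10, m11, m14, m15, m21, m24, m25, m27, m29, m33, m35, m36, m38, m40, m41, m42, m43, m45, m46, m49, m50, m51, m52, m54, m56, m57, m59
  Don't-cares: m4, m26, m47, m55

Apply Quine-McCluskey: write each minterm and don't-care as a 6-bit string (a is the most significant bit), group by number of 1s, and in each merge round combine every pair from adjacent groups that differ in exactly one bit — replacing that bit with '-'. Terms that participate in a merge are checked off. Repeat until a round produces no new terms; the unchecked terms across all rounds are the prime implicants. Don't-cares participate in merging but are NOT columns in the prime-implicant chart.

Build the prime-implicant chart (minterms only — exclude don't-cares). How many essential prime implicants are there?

6

size-2^0 implicants → 000011(✓)  000100(✓)  000101(✓)  000111(✓)  001000(✓)  001001(✓)  001010(✓)  001011(✓)  001110(✓)  001111(✓)  010101(✓)  011000(✓)  011001(✓)  011010(✓)  011011(✓)  011101(✓)  100001(✓)  100011(✓)  100100(✓)  100110(✓)  101000(✓)  101001(✓)  101010(✓)  101011(✓)  101101(✓)  101110(✓)  101111(✓)  110001(✓)  110010(✓)  110011(✓)  110100(✓)  110110(✓)  110111(✓)  111000(✓)  111001(✓)  111011(✓)
size-2^1 implicants → -00011(✓)  -00100  -01000(✓)  -01001(✓)  -01010(✓)  -01011(✓)  -01110(✓)  -01111(✓)  -11000(✓)  -11001(✓)  -11011(✓)  0-0101  0-1000(✓)  0-1001(✓)  0-1010(✓)  0-1011(✓)  00-011(✓)  00-111(✓)  000-11(✓)  0001-1  00010-  001-10(✓)  001-11(✓)  0010-0(✓)  0010-1(✓)  00100-(✓)  00101-(✓)  00111-(✓)  01-101  011-01  0110-0(✓)  0110-1(✓)  01100-(✓)  01101-(✓)  1-0001(✓)  1-0011(✓)  1-0100(✓)  1-0110(✓)  1-1000(✓)  1-1001(✓)  1-1011(✓)  10-001(✓)  10-011(✓)  10-110  1000-1(✓)  1001-0(✓)  101-01(✓)  101-10(✓)  101-11(✓)  1010-0(✓)  1010-1(✓)  10100-(✓)  10101-(✓)  1011-1(✓)  10111-(✓)  11-001(✓)  11-011(✓)  110-10(✓)  110-11(✓)  1100-1(✓)  11001-(✓)  1101-0(✓)  11011-(✓)  1110-1(✓)  11100-(✓)
size-2^2 implicants → --1000(✓)  --1001(✓)  --1011(✓)  -0-011  -01-10(✓)  -01-11(✓)  -010-0(✓)  -010-1(✓)  -0100-(✓)  -0101-(✓)  -0111-(✓)  -110-1(✓)  -1100-(✓)  0-10-0(✓)  0-10-1(✓)  0-100-(✓)  0-101-(✓)  00--11  001-1-(✓)  0010--(✓)  0110--(✓)  1--001(✓)  1--011(✓)  1-00-1(✓)  1-01-0  1-10-1(✓)  1-100-(✓)  10-0-1(✓)  101--1  101-1-(✓)  1010--(✓)  11-0-1(✓)  110-1-
size-2^3 implicants → --10-1  --100-  -01-1-  -010--  0-10--  1--0-1
Unchecked terms (primes): --10-1, --100-, -0-011, -00100, -01-1-, -010--, 0-0101, 0-10--, 00--11, 0001-1, 00010-, 01-101, 011-01, 1--0-1, 1-01-0, 10-110, 101--1, 110-1-
Minterm coverage:
  m3 ⊆ -0-011,00--11
  m5 ⊆ 0-0101,0001-1,00010-
  m7 ⊆ 00--11,0001-1
  m8 ⊆ --100-,-010--,0-10--
  m9 ⊆ --10-1,--100-,-010--,0-10--
  m10 ⊆ -01-1-,-010--,0-10--
  m11 ⊆ --10-1,-0-011,-01-1-,-010--,0-10--,00--11
  m14 ⊆ -01-1- [E]
  m15 ⊆ -01-1-,00--11
  m21 ⊆ 0-0101,01-101
  m24 ⊆ --100-,0-10--
  m25 ⊆ --10-1,--100-,0-10--,011-01
  m27 ⊆ --10-1,0-10--
  m29 ⊆ 01-101,011-01
  m33 ⊆ 1--0-1 [E]
  m35 ⊆ -0-011,1--0-1
  m36 ⊆ -00100,1-01-0
  m38 ⊆ 1-01-0,10-110
  m40 ⊆ --100-,-010--
  m41 ⊆ --10-1,--100-,-010--,1--0-1,101--1
  m42 ⊆ -01-1-,-010--
  m43 ⊆ --10-1,-0-011,-01-1-,-010--,1--0-1,101--1
  m45 ⊆ 101--1 [E]
  m46 ⊆ -01-1-,10-110
  m49 ⊆ 1--0-1 [E]
  m50 ⊆ 110-1- [E]
  m51 ⊆ 1--0-1,110-1-
  m52 ⊆ 1-01-0 [E]
  m54 ⊆ 1-01-0,110-1-
  m56 ⊆ --100- [E]
  m57 ⊆ --10-1,--100-,1--0-1
  m59 ⊆ --10-1,1--0-1
E = {--100-, -01-1-, 1--0-1, 1-01-0, 101--1, 110-1-}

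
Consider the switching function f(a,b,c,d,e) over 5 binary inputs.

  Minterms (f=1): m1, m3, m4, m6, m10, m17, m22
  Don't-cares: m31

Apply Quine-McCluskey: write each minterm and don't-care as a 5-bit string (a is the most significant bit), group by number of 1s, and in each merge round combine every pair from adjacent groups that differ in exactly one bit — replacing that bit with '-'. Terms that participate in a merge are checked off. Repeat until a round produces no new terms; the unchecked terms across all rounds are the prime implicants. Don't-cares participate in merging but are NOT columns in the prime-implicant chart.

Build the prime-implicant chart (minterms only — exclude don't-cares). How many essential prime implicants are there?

[col 0] 00001*, 00011*, 00100*, 00110*, 01010, 10001*, 10110*, 11111
[col 1] -0001, -0110, 000-1, 001-0
Prime implicants: -0001, -0110, 000-1, 001-0, 01010, 11111
PI chart (minterm → PIs covering it):
  1 | -0001,000-1
  3 | 000-1  (sole → essential)
  4 | 001-0  (sole → essential)
  6 | -0110,001-0
  10 | 01010  (sole → essential)
  17 | -0001  (sole → essential)
  22 | -0110  (sole → essential)
Essential prime implicants: -0001, -0110, 000-1, 001-0, 01010

5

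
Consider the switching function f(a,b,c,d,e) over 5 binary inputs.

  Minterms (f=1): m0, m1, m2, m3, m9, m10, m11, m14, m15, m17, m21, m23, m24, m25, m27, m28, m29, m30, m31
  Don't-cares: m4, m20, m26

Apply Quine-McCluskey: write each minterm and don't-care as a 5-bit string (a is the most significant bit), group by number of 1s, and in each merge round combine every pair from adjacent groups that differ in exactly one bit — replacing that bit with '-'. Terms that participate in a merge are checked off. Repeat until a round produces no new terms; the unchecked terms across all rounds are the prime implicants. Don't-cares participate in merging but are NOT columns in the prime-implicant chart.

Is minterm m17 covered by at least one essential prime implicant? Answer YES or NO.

size-2^0 implicants → 00000(✓)  00001(✓)  00010(✓)  00011(✓)  00100(✓)  01001(✓)  01010(✓)  01011(✓)  01110(✓)  01111(✓)  10001(✓)  10100(✓)  10101(✓)  10111(✓)  11000(✓)  11001(✓)  11010(✓)  11011(✓)  11100(✓)  11101(✓)  11110(✓)  11111(✓)
size-2^1 implicants → -0001(✓)  -0100  -1001(✓)  -1010(✓)  -1011(✓)  -1110(✓)  -1111(✓)  0-001(✓)  0-010(✓)  0-011(✓)  00-00  000-0(✓)  000-1(✓)  0000-(✓)  0001-(✓)  01-10(✓)  01-11(✓)  010-1(✓)  0101-(✓)  0111-(✓)  1-001(✓)  1-100(✓)  1-101(✓)  1-111(✓)  10-01(✓)  101-1(✓)  1010-(✓)  11-00(✓)  11-01(✓)  11-10(✓)  11-11(✓)  110-0(✓)  110-1(✓)  1100-(✓)  1101-(✓)  111-0(✓)  111-1(✓)  1110-(✓)  1111-(✓)
size-2^2 implicants → --001  -1-10(✓)  -1-11(✓)  -10-1  -101-(✓)  -111-(✓)  0-0-1  0-01-  000--  01-1-(✓)  1--01  1-1-1  1-10-  11--0(✓)  11--1(✓)  11-0-(✓)  11-1-(✓)  110--(✓)  111--(✓)
size-2^3 implicants → -1-1-  11---
Unchecked terms (primes): --001, -0100, -1-1-, -10-1, 0-0-1, 0-01-, 00-00, 000--, 1--01, 1-1-1, 1-10-, 11---
Minterm coverage:
  m0 ⊆ 00-00,000--
  m1 ⊆ --001,0-0-1,000--
  m2 ⊆ 0-01-,000--
  m3 ⊆ 0-0-1,0-01-,000--
  m9 ⊆ --001,-10-1,0-0-1
  m10 ⊆ -1-1-,0-01-
  m11 ⊆ -1-1-,-10-1,0-0-1,0-01-
  m14 ⊆ -1-1- [E]
  m15 ⊆ -1-1- [E]
  m17 ⊆ --001,1--01
  m21 ⊆ 1--01,1-1-1,1-10-
  m23 ⊆ 1-1-1 [E]
  m24 ⊆ 11--- [E]
  m25 ⊆ --001,-10-1,1--01,11---
  m27 ⊆ -1-1-,-10-1,11---
  m28 ⊆ 1-10-,11---
  m29 ⊆ 1--01,1-1-1,1-10-,11---
  m30 ⊆ -1-1-,11---
  m31 ⊆ -1-1-,1-1-1,11---
E = {-1-1-, 1-1-1, 11---}

NO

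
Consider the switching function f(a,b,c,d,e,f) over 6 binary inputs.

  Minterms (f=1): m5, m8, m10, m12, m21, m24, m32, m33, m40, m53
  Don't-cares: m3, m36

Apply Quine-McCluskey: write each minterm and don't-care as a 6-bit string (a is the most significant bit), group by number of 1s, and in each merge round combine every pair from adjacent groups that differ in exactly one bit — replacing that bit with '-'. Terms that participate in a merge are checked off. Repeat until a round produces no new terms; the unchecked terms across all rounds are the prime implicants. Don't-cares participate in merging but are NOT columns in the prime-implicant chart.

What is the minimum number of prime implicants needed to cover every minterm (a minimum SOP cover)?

size-2^0 implicants → 000011  000101(✓)  001000(✓)  001010(✓)  001100(✓)  010101(✓)  011000(✓)  100000(✓)  100001(✓)  100100(✓)  101000(✓)  110101(✓)
size-2^1 implicants → -01000  -10101  0-0101  0-1000  001-00  0010-0  10-000  100-00  10000-
Unchecked terms (primes): -01000, -10101, 0-0101, 0-1000, 000011, 001-00, 0010-0, 10-000, 100-00, 10000-
Minterm coverage:
  m5 ⊆ 0-0101 [E]
  m8 ⊆ -01000,0-1000,001-00,0010-0
  m10 ⊆ 0010-0 [E]
  m12 ⊆ 001-00 [E]
  m21 ⊆ -10101,0-0101
  m24 ⊆ 0-1000 [E]
  m32 ⊆ 10-000,100-00,10000-
  m33 ⊆ 10000- [E]
  m40 ⊆ -01000,10-000
  m53 ⊆ -10101 [E]
E = {-10101, 0-0101, 0-1000, 001-00, 0010-0, 10000-}
Petrick residual → -01000
Cover = b'cd'e'f' + bc'de'f + a'c'de'f + a'cd'e'f' + a'b'ce'f' + a'b'cd'f' + ab'c'd'e'  |cover|=7

7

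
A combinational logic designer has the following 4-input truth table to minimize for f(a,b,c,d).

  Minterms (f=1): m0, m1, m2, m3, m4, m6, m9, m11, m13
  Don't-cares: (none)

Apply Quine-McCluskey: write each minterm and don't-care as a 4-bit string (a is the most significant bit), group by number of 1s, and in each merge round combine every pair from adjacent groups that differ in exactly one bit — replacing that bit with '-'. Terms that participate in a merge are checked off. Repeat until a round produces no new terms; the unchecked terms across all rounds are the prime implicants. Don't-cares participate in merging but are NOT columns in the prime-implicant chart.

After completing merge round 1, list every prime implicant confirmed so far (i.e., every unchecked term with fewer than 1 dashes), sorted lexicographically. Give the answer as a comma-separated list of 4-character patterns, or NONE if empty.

[col 0] 0000*, 0001*, 0010*, 0011*, 0100*, 0110*, 1001*, 1011*, 1101*
[col 1] -001*, -011*, 0-00*, 0-10*, 00-0*, 00-1*, 000-*, 001-*, 01-0*, 1-01, 10-1*
[col 2] -0-1, 0--0, 00--
Prime implicants: -0-1, 0--0, 00--, 1-01

NONE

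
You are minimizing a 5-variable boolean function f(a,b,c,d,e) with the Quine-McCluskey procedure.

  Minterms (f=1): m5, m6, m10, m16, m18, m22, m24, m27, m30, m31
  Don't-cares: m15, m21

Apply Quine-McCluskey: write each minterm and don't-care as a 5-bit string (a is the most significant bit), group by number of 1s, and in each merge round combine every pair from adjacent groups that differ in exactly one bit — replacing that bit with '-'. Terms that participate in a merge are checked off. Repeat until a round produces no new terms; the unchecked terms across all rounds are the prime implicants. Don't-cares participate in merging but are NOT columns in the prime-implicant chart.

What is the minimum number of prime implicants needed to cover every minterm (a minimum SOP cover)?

7

Round 0: 00101✓ 00110✓ 01010 01111✓ 10000✓ 10010✓ 10101✓ 10110✓ 11000✓ 11011✓ 11110✓ 11111✓
Round 1: -0101 -0110 -1111 1-000 1-110 10-10 100-0 11-11 1111-
PIs = {-0101, -0110, -1111, 01010, 1-000, 1-110, 10-10, 100-0, 11-11, 1111-}
Coverage chart:
  m5: -0101 ←essential
  m6: -0110 ←essential
  m10: 01010 ←essential
  m16: 1-000,100-0
  m18: 10-10,100-0
  m22: -0110,1-110,10-10
  m24: 1-000 ←essential
  m27: 11-11 ←essential
  m30: 1-110,1111-
  m31: -1111,11-11,1111-
Essential: -0101, -0110, 01010, 1-000, 11-11
Petrick residual → 1-110, 10-10
Min cover (7 terms): b'cd'e + b'cde' + a'bc'de' + ac'd'e' + acde' + ab'de' + abde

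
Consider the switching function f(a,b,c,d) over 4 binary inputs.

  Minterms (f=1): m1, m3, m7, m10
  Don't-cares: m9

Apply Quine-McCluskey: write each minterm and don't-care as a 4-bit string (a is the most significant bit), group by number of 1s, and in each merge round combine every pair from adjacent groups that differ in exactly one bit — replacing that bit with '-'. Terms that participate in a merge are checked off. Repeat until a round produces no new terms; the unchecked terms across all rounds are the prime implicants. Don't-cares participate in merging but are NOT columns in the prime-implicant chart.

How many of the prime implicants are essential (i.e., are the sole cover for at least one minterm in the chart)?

Round 0: 0001✓ 0011✓ 0111✓ 1001✓ 1010
Round 1: -001 0-11 00-1
PIs = {-001, 0-11, 00-1, 1010}
Coverage chart:
  m1: -001,00-1
  m3: 0-11,00-1
  m7: 0-11 ←essential
  m10: 1010 ←essential
Essential: 0-11, 1010

2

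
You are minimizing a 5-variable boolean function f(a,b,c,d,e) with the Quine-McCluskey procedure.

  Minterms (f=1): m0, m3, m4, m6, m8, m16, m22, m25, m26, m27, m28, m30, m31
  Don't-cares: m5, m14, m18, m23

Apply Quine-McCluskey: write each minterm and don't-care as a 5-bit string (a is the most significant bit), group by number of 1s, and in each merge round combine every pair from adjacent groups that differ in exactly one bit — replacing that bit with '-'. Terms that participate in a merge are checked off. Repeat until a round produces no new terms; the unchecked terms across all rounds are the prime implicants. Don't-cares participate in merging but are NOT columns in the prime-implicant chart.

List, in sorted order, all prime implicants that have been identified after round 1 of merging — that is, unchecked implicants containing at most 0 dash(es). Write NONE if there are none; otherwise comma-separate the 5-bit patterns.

Round 0: 00000✓ 00011 00100✓ 00101✓ 00110✓ 01000✓ 01110✓ 10000✓ 10010✓ 10110✓ 10111✓ 11001✓ 11010✓ 11011✓ 11100✓ 11110✓ 11111✓
Round 1: -0000 -0110✓ -1110✓ 0-000 0-110✓ 00-00 001-0 0010- 1-010✓ 1-110✓ 1-111✓ 10-10✓ 100-0 1011-✓ 11-10✓ 11-11✓ 110-1 1101-✓ 111-0 1111-✓
Round 2: --110 1--10 1-11- 11-1-
PIs = {--110, -0000, 0-000, 00-00, 00011, 001-0, 0010-, 1--10, 1-11-, 100-0, 11-1-, 110-1, 111-0}

00011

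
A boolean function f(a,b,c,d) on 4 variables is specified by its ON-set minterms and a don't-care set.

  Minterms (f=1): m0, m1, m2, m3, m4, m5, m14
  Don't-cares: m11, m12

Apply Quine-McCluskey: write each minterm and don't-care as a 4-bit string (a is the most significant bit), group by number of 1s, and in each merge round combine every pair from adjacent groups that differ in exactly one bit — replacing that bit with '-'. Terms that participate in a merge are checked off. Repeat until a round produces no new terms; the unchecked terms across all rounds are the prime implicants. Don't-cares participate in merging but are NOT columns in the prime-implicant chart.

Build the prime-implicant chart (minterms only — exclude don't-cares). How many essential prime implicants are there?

3

size-2^0 implicants → 0000(✓)  0001(✓)  0010(✓)  0011(✓)  0100(✓)  0101(✓)  1011(✓)  1100(✓)  1110(✓)
size-2^1 implicants → -011  -100  0-00(✓)  0-01(✓)  00-0(✓)  00-1(✓)  000-(✓)  001-(✓)  010-(✓)  11-0
size-2^2 implicants → 0-0-  00--
Unchecked terms (primes): -011, -100, 0-0-, 00--, 11-0
Minterm coverage:
  m0 ⊆ 0-0-,00--
  m1 ⊆ 0-0-,00--
  m2 ⊆ 00-- [E]
  m3 ⊆ -011,00--
  m4 ⊆ -100,0-0-
  m5 ⊆ 0-0- [E]
  m14 ⊆ 11-0 [E]
E = {0-0-, 00--, 11-0}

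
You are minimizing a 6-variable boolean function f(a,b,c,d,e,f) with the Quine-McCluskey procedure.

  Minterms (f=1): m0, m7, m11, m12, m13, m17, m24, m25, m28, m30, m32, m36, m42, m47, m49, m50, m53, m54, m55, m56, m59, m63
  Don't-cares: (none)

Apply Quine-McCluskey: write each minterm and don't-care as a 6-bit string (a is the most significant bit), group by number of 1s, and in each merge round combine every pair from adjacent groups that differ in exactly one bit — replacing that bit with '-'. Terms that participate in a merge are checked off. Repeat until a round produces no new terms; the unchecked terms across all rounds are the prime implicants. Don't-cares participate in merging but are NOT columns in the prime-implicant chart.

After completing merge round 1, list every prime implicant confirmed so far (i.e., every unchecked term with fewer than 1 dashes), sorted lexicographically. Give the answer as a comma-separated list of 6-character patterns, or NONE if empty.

000111, 001011, 101010

[col 0] 000000*, 000111, 001011, 001100*, 001101*, 010001*, 011000*, 011001*, 011100*, 011110*, 100000*, 100100*, 101010, 101111*, 110001*, 110010*, 110101*, 110110*, 110111*, 111000*, 111011*, 111111*
[col 1] -00000, -10001, -11000, 0-1100, 00110-, 01-001, 011-00, 01100-, 0111-0, 1-1111, 100-00, 11-111, 110-01, 110-10, 1101-1, 11011-, 111-11
Prime implicants: -00000, -10001, -11000, 0-1100, 000111, 001011, 00110-, 01-001, 011-00, 01100-, 0111-0, 1-1111, 100-00, 101010, 11-111, 110-01, 110-10, 1101-1, 11011-, 111-11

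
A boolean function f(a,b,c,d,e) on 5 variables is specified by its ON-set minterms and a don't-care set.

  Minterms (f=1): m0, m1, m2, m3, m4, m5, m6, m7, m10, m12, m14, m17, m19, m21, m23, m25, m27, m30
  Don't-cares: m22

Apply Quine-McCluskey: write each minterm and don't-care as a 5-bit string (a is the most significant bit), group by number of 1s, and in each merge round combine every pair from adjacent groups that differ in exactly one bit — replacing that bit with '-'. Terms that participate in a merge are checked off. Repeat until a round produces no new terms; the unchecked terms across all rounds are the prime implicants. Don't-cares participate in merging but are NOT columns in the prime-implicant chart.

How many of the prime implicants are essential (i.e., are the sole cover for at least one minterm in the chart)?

Round 0: 00000✓ 00001✓ 00010✓ 00011✓ 00100✓ 00101✓ 00110✓ 00111✓ 01010✓ 01100✓ 01110✓ 10001✓ 10011✓ 10101✓ 10110✓ 10111✓ 11001✓ 11011✓ 11110✓
Round 1: -0001✓ -0011✓ -0101✓ -0110✓ -0111✓ -1110✓ 0-010✓ 0-100✓ 0-110✓ 00-00✓ 00-01✓ 00-10✓ 00-11✓ 000-0✓ 000-1✓ 0000-✓ 0001-✓ 001-0✓ 001-1✓ 0010-✓ 0011-✓ 01-10✓ 011-0✓ 1-001✓ 1-011✓ 1-110✓ 10-01✓ 10-11✓ 100-1✓ 101-1✓ 1011-✓ 110-1✓
Round 2: --110 -0-01✓ -0-11✓ -00-1✓ -01-1✓ -011- 0--10 0-1-0 00--0✓ 00--1✓ 00-0-✓ 00-1-✓ 000--✓ 001--✓ 1-0-1 10--1✓
Round 3: -0--1 00---
PIs = {--110, -0--1, -011-, 0--10, 0-1-0, 00---, 1-0-1}
Coverage chart:
  m0: 00--- ←essential
  m1: -0--1,00---
  m2: 0--10,00---
  m3: -0--1,00---
  m4: 0-1-0,00---
  m5: -0--1,00---
  m6: --110,-011-,0--10,0-1-0,00---
  m7: -0--1,-011-,00---
  m10: 0--10 ←essential
  m12: 0-1-0 ←essential
  m14: --110,0--10,0-1-0
  m17: -0--1,1-0-1
  m19: -0--1,1-0-1
  m21: -0--1 ←essential
  m23: -0--1,-011-
  m25: 1-0-1 ←essential
  m27: 1-0-1 ←essential
  m30: --110 ←essential
Essential: --110, -0--1, 0--10, 0-1-0, 00---, 1-0-1

6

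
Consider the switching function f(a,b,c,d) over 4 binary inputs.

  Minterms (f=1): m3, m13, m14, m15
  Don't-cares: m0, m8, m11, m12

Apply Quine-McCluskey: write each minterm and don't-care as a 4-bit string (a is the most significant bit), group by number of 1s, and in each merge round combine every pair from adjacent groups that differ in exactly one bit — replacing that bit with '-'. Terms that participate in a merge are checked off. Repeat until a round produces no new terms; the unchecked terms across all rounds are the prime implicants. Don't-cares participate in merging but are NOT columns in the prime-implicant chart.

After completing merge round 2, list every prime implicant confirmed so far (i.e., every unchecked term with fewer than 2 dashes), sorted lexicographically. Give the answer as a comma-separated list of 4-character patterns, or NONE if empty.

Round 0: 0000✓ 0011✓ 1000✓ 1011✓ 1100✓ 1101✓ 1110✓ 1111✓
Round 1: -000 -011 1-00 1-11 11-0✓ 11-1✓ 110-✓ 111-✓
Round 2: 11--
PIs = {-000, -011, 1-00, 1-11, 11--}

-000, -011, 1-00, 1-11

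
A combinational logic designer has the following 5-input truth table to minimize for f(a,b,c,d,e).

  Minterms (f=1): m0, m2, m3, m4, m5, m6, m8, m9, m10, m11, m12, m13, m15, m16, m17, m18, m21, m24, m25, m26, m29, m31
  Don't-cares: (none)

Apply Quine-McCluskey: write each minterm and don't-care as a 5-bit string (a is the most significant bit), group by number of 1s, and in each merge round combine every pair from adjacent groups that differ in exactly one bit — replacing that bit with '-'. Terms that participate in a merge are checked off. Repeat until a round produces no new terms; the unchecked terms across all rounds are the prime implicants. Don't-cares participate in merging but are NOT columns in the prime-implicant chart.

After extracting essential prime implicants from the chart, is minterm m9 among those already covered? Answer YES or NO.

Round 0: 00000✓ 00010✓ 00011✓ 00100✓ 00101✓ 00110✓ 01000✓ 01001✓ 01010✓ 01011✓ 01100✓ 01101✓ 01111✓ 10000✓ 10001✓ 10010✓ 10101✓ 11000✓ 11001✓ 11010✓ 11101✓ 11111✓
Round 1: -0000✓ -0010✓ -0101✓ -1000✓ -1001✓ -1010✓ -1101✓ -1111✓ 0-000✓ 0-010✓ 0-011✓ 0-100✓ 0-101✓ 00-00✓ 00-10✓ 000-0✓ 0001-✓ 001-0✓ 0010-✓ 01-00✓ 01-01✓ 01-11✓ 010-0✓ 010-1✓ 0100-✓ 0101-✓ 011-1✓ 0110-✓ 1-000✓ 1-001✓ 1-010✓ 1-101✓ 10-01✓ 100-0✓ 1000-✓ 11-01✓ 110-0✓ 1100-✓ 111-1✓
Round 2: --000✓ --010✓ --101 -00-0✓ -1-01 -10-0✓ -100- -11-1 0--00 0-0-0✓ 0-01- 0-10- 00--0 01--1 01-0- 010-- 1--01 1-0-0✓ 1-00-
Round 3: --0-0
PIs = {--0-0, --101, -1-01, -100-, -11-1, 0--00, 0-01-, 0-10-, 00--0, 01--1, 01-0-, 010--, 1--01, 1-00-}
Coverage chart:
  m0: --0-0,0--00,00--0
  m2: --0-0,0-01-,00--0
  m3: 0-01- ←essential
  m4: 0--00,0-10-,00--0
  m5: --101,0-10-
  m6: 00--0 ←essential
  m8: --0-0,-100-,0--00,01-0-,010--
  m9: -1-01,-100-,01--1,01-0-,010--
  m10: --0-0,0-01-,010--
  m11: 0-01-,01--1,010--
  m12: 0--00,0-10-,01-0-
  m13: --101,-1-01,-11-1,0-10-,01--1,01-0-
  m15: -11-1,01--1
  m16: --0-0,1-00-
  m17: 1--01,1-00-
  m18: --0-0 ←essential
  m21: --101,1--01
  m24: --0-0,-100-,1-00-
  m25: -1-01,-100-,1--01,1-00-
  m26: --0-0 ←essential
  m29: --101,-1-01,-11-1,1--01
  m31: -11-1 ←essential
Essential: --0-0, -11-1, 0-01-, 00--0

NO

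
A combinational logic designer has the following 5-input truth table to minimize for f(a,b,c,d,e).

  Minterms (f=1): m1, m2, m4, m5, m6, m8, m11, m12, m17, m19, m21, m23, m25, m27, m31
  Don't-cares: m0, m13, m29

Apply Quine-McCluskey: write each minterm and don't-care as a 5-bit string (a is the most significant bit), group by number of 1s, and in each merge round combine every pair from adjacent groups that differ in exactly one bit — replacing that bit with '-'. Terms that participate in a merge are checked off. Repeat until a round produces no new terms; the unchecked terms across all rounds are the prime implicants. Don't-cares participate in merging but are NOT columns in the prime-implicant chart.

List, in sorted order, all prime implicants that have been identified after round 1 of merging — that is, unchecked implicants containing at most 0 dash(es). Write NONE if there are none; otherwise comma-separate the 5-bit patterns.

NONE

[col 0] 00000*, 00001*, 00010*, 00100*, 00101*, 00110*, 01000*, 01011*, 01100*, 01101*, 10001*, 10011*, 10101*, 10111*, 11001*, 11011*, 11101*, 11111*
[col 1] -0001*, -0101*, -1011, -1101*, 0-000*, 0-100*, 0-101*, 00-00*, 00-01*, 00-10*, 000-0*, 0000-*, 001-0*, 0010-*, 01-00*, 0110-*, 1-001*, 1-011*, 1-101*, 1-111*, 10-01*, 10-11*, 100-1*, 101-1*, 11-01*, 11-11*, 110-1*, 111-1*
[col 2] --101, -0-01, 0--00, 0-10-, 00--0, 00-0-, 1--01*, 1--11*, 1-0-1*, 1-1-1*, 10--1*, 11--1*
[col 3] 1---1
Prime implicants: --101, -0-01, -1011, 0--00, 0-10-, 00--0, 00-0-, 1---1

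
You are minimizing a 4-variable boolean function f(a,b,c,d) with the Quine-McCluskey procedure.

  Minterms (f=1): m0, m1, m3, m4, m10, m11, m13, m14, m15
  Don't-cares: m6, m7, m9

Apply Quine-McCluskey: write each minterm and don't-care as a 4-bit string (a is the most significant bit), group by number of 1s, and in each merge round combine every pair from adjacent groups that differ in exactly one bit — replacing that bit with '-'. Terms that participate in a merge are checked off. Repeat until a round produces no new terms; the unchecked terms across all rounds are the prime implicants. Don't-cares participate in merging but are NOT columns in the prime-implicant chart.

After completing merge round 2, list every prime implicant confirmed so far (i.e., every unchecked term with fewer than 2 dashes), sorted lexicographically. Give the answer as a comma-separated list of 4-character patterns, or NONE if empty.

[col 0] 0000*, 0001*, 0011*, 0100*, 0110*, 0111*, 1001*, 1010*, 1011*, 1101*, 1110*, 1111*
[col 1] -001*, -011*, -110*, -111*, 0-00, 0-11*, 00-1*, 000-, 01-0, 011-*, 1-01*, 1-10*, 1-11*, 10-1*, 101-*, 11-1*, 111-*
[col 2] --11, -0-1, -11-, 1--1, 1-1-
Prime implicants: --11, -0-1, -11-, 0-00, 000-, 01-0, 1--1, 1-1-

0-00, 000-, 01-0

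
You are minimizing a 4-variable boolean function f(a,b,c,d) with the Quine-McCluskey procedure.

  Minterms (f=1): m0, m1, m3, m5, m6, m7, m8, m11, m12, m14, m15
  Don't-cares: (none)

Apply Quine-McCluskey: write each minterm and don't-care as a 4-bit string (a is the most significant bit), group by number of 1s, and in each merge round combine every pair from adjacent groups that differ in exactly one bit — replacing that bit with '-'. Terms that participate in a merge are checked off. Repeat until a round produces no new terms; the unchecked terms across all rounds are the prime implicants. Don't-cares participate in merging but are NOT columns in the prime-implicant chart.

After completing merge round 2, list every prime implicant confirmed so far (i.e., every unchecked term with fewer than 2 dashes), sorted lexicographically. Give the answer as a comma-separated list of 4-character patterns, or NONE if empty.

-000, 000-, 1-00, 11-0

Round 0: 0000✓ 0001✓ 0011✓ 0101✓ 0110✓ 0111✓ 1000✓ 1011✓ 1100✓ 1110✓ 1111✓
Round 1: -000 -011✓ -110✓ -111✓ 0-01✓ 0-11✓ 00-1✓ 000- 01-1✓ 011-✓ 1-00 1-11✓ 11-0 111-✓
Round 2: --11 -11- 0--1
PIs = {--11, -000, -11-, 0--1, 000-, 1-00, 11-0}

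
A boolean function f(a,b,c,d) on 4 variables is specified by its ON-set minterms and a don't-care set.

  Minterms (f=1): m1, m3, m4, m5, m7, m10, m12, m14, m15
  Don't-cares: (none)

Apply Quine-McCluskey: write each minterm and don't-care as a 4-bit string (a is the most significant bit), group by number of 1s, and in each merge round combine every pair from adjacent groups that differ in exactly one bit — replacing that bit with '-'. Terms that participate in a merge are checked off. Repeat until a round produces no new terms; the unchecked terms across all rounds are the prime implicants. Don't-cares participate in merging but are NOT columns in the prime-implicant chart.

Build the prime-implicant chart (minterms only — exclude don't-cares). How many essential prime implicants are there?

2

[col 0] 0001*, 0011*, 0100*, 0101*, 0111*, 1010*, 1100*, 1110*, 1111*
[col 1] -100, -111, 0-01*, 0-11*, 00-1*, 01-1*, 010-, 1-10, 11-0, 111-
[col 2] 0--1
Prime implicants: -100, -111, 0--1, 010-, 1-10, 11-0, 111-
PI chart (minterm → PIs covering it):
  1 | 0--1  (sole → essential)
  3 | 0--1  (sole → essential)
  4 | -100,010-
  5 | 0--1,010-
  7 | -111,0--1
  10 | 1-10  (sole → essential)
  12 | -100,11-0
  14 | 1-10,11-0,111-
  15 | -111,111-
Essential prime implicants: 0--1, 1-10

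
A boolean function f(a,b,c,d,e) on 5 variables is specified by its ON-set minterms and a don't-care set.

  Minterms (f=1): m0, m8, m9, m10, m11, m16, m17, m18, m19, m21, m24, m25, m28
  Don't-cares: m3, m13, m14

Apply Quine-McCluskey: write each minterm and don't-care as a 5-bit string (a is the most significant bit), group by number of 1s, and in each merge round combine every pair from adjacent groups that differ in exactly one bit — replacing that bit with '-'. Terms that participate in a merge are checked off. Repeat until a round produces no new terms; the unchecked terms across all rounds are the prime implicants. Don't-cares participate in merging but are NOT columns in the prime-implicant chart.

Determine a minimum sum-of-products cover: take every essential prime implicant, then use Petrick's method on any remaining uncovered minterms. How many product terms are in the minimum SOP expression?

6

size-2^0 implicants → 00000(✓)  00011(✓)  01000(✓)  01001(✓)  01010(✓)  01011(✓)  01101(✓)  01110(✓)  10000(✓)  10001(✓)  10010(✓)  10011(✓)  10101(✓)  11000(✓)  11001(✓)  11100(✓)
size-2^1 implicants → -0000(✓)  -0011  -1000(✓)  -1001(✓)  0-000(✓)  0-011  01-01  01-10  010-0(✓)  010-1(✓)  0100-(✓)  0101-(✓)  1-000(✓)  1-001(✓)  10-01  100-0(✓)  100-1(✓)  1000-(✓)  1001-(✓)  11-00  1100-(✓)
size-2^2 implicants → --000  -100-  010--  1-00-  100--
Unchecked terms (primes): --000, -0011, -100-, 0-011, 01-01, 01-10, 010--, 1-00-, 10-01, 100--, 11-00
Minterm coverage:
  m0 ⊆ --000 [E]
  m8 ⊆ --000,-100-,010--
  m9 ⊆ -100-,01-01,010--
  m10 ⊆ 01-10,010--
  m11 ⊆ 0-011,010--
  m16 ⊆ --000,1-00-,100--
  m17 ⊆ 1-00-,10-01,100--
  m18 ⊆ 100-- [E]
  m19 ⊆ -0011,100--
  m21 ⊆ 10-01 [E]
  m24 ⊆ --000,-100-,1-00-,11-00
  m25 ⊆ -100-,1-00-
  m28 ⊆ 11-00 [E]
E = {--000, 10-01, 100--, 11-00}
Petrick residual → -100-, 010--
Cover = c'd'e' + bc'd' + a'bc' + ab'd'e + ab'c' + abd'e'  |cover|=6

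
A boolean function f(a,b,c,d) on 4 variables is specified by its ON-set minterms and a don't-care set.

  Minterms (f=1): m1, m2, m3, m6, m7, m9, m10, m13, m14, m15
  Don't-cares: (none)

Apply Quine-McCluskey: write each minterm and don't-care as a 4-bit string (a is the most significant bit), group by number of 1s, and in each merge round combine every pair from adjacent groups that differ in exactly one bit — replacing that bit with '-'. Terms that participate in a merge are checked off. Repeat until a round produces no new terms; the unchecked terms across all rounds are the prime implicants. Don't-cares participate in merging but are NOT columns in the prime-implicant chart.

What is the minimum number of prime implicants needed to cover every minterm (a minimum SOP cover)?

4

size-2^0 implicants → 0001(✓)  0010(✓)  0011(✓)  0110(✓)  0111(✓)  1001(✓)  1010(✓)  1101(✓)  1110(✓)  1111(✓)
size-2^1 implicants → -001  -010(✓)  -110(✓)  -111(✓)  0-10(✓)  0-11(✓)  00-1  001-(✓)  011-(✓)  1-01  1-10(✓)  11-1  111-(✓)
size-2^2 implicants → --10  -11-  0-1-
Unchecked terms (primes): --10, -001, -11-, 0-1-, 00-1, 1-01, 11-1
Minterm coverage:
  m1 ⊆ -001,00-1
  m2 ⊆ --10,0-1-
  m3 ⊆ 0-1-,00-1
  m6 ⊆ --10,-11-,0-1-
  m7 ⊆ -11-,0-1-
  m9 ⊆ -001,1-01
  m10 ⊆ --10 [E]
  m13 ⊆ 1-01,11-1
  m14 ⊆ --10,-11-
  m15 ⊆ -11-,11-1
E = {--10}
Petrick residual → -001, 0-1-, 11-1
Cover = cd' + b'c'd + a'c + abd  |cover|=4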